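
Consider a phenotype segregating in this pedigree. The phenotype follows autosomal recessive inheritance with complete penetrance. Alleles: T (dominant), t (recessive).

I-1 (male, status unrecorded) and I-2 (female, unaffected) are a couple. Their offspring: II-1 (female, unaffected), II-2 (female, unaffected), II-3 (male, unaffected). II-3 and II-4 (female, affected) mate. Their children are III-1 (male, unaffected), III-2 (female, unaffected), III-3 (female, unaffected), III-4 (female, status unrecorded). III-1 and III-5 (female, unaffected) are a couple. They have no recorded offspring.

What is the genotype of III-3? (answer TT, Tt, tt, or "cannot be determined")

Tt

From phenotype alone, III-3 is TT or Tt.
III-3 is unaffected so carries T and received t from II-4 (tt), so III-3 is Tt.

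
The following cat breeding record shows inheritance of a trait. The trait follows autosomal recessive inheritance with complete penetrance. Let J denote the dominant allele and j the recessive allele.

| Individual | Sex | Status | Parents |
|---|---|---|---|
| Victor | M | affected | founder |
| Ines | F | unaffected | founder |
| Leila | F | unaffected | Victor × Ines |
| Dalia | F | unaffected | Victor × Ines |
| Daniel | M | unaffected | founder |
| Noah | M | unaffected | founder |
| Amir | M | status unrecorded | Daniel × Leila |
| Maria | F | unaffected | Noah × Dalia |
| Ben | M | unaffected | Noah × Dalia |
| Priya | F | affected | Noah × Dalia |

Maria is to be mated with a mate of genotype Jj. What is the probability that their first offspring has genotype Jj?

Noah is unaffected so carries J and passed j to Priya (jj), so Noah is Jj.
Dalia is unaffected so carries J and received j from Victor (jj), so Dalia is Jj.
Maria is an unaffected offspring of Noah (Jj) × Dalia (Jj), whose cross gives 1/4 JJ : 1/2 Jj : 1/4 jj; conditioning on being unaffected, Maria is JJ with probability 1/3, Jj with probability 2/3.
Summing over parental genotype combinations, P(offspring has genotype Jj) = 1/3·1/2 + 2/3·1/2 = 1/2.

1/2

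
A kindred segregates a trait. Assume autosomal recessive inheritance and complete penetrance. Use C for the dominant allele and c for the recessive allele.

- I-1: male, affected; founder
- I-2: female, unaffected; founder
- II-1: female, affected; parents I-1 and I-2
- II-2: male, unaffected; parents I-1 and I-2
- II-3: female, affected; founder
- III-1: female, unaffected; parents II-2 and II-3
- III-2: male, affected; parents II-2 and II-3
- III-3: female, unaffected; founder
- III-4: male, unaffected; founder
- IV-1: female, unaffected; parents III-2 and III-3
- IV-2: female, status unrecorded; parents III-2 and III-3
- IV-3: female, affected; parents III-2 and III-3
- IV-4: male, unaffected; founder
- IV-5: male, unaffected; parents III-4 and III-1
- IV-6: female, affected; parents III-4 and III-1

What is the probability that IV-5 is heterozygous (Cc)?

2/3

III-4 is unaffected so carries C and passed c to IV-6 (cc), so III-4 is Cc.
III-1 is unaffected so carries C and received c from II-3 (cc), so III-1 is Cc.
Their cross gives offspring ratios 1/4 CC : 1/2 Cc : 1/4 cc. Conditioning on IV-5 being unaffected, P(Cc) = 1/2 / 3/4 = 2/3.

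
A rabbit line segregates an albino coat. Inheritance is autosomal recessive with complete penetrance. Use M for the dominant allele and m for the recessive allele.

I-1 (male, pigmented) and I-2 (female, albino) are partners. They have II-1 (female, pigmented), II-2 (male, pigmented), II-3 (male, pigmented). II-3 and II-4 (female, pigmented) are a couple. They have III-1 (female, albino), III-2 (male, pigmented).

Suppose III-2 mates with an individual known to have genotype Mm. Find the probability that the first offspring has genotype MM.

II-3 is pigmented so carries M and received m from I-2 (mm), so II-3 is Mm.
II-4 is pigmented so carries M and passed m to III-1 (mm), so II-4 is Mm.
III-2 is a pigmented offspring of II-3 (Mm) × II-4 (Mm), whose cross gives 1/4 MM : 1/2 Mm : 1/4 mm; conditioning on being pigmented, III-2 is MM with probability 1/3, Mm with probability 2/3.
Summing over parental genotype combinations, P(offspring has genotype MM) = 1/3·1/2 + 2/3·1/4 = 1/3.

1/3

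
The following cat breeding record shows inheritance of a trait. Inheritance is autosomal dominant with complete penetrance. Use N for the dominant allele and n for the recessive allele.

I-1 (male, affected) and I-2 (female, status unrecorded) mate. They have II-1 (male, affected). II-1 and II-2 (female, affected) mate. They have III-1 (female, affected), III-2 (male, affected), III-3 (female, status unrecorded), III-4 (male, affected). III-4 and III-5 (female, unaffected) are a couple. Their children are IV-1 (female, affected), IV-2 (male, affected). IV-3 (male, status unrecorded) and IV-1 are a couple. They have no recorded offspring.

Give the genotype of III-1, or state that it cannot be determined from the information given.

III-1's phenotype allows NN or Nn, and no parent or child forces a single allele at both positions; consistent genotype assignments exist with III-1 as NN or Nn.

cannot be determined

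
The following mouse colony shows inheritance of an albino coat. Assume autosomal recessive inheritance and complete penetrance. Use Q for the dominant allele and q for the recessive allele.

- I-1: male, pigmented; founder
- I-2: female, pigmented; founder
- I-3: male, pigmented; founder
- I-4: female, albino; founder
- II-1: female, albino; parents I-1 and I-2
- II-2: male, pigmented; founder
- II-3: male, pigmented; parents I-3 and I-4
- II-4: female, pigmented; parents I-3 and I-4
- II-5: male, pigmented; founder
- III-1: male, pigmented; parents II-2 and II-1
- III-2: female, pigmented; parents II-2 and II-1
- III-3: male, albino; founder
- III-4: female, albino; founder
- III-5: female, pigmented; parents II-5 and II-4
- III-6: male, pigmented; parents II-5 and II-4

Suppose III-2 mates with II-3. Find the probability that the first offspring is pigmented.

3/4

III-2 is pigmented so carries Q and received q from II-1 (qq), so III-2 is Qq.
II-3 is pigmented so carries Q and received q from I-4 (qq), so II-3 is Qq.
The cross gives 1/4 QQ : 1/2 Qq : 1/4 qq, so P(offspring is pigmented) = 3/4.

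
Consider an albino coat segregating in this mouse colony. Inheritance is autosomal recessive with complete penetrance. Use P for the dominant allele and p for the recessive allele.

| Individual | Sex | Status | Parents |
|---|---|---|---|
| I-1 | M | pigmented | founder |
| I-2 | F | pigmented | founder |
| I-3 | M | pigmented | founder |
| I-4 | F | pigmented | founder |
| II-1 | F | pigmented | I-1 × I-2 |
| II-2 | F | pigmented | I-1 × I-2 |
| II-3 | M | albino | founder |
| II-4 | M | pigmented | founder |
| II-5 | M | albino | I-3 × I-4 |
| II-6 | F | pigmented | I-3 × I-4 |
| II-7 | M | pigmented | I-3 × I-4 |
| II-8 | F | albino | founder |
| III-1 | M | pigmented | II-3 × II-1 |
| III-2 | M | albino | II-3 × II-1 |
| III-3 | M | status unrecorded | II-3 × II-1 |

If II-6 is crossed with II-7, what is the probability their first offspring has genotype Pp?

I-3 is pigmented so carries P and passed p to II-5 (pp), so I-3 is Pp.
I-4 is pigmented so carries P and passed p to II-5 (pp), so I-4 is Pp.
II-6 is a pigmented offspring of I-3 (Pp) × I-4 (Pp), whose cross gives 1/4 PP : 1/2 Pp : 1/4 pp; conditioning on being pigmented, II-6 is PP with probability 1/3, Pp with probability 2/3.
II-7 is a pigmented offspring of I-3 (Pp) × I-4 (Pp), whose cross gives 1/4 PP : 1/2 Pp : 1/4 pp; conditioning on being pigmented, II-7 is PP with probability 1/3, Pp with probability 2/3.
Summing over parental genotype combinations, P(offspring has genotype Pp) = 2/9·1/2 + 2/9·1/2 + 4/9·1/2 = 4/9.

4/9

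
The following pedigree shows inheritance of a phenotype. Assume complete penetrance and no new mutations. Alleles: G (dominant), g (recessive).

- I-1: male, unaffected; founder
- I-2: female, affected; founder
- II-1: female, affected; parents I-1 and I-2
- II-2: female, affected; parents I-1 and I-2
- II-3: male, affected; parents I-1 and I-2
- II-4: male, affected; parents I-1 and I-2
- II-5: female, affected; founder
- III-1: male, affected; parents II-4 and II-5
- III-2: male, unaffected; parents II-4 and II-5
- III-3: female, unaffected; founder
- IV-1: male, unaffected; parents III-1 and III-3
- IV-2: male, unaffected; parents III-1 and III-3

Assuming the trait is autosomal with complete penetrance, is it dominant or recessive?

II-4 and II-5 are both affected yet have an unaffected child III-2. Under a recessive model two affected parents are homozygous and every child would be affected, so the trait cannot be recessive.

dominant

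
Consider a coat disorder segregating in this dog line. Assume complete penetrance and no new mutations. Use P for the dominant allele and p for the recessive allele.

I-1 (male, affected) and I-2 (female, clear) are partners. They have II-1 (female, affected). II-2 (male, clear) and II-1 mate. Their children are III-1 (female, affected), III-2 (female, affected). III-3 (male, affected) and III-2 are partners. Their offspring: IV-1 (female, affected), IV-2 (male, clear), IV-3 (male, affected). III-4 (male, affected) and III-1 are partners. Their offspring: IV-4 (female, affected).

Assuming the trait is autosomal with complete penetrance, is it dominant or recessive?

dominant

III-3 and III-2 are both affected yet have a clear child IV-2. Under a recessive model two affected parents are homozygous and every child would be affected, so the trait cannot be recessive.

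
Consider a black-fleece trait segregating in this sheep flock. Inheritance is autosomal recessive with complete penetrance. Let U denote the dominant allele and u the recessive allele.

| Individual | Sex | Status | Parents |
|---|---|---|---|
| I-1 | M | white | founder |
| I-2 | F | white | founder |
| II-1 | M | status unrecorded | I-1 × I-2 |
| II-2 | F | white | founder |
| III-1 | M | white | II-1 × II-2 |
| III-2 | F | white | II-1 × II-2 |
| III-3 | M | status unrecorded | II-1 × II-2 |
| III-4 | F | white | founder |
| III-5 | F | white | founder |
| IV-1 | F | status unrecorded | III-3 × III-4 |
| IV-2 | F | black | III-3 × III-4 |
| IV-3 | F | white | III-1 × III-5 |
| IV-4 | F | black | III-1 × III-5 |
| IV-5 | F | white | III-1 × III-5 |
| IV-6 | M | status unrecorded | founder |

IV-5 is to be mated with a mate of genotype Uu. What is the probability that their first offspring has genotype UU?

III-1 is white so carries U and passed u to IV-4 (uu), so III-1 is Uu.
III-5 is white so carries U and passed u to IV-4 (uu), so III-5 is Uu.
IV-5 is a white offspring of III-1 (Uu) × III-5 (Uu), whose cross gives 1/4 UU : 1/2 Uu : 1/4 uu; conditioning on being white, IV-5 is UU with probability 1/3, Uu with probability 2/3.
Summing over parental genotype combinations, P(offspring has genotype UU) = 1/3·1/2 + 2/3·1/4 = 1/3.

1/3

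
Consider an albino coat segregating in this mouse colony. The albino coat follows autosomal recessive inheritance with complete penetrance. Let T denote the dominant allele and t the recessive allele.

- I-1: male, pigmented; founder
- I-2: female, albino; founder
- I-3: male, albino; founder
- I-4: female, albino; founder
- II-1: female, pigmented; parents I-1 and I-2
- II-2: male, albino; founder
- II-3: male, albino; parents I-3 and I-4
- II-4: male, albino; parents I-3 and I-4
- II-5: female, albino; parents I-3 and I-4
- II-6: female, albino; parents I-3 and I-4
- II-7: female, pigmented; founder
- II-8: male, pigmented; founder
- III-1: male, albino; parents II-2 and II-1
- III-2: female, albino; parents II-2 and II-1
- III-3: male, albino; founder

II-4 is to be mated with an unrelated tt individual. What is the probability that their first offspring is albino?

II-4 is albino, so II-4 is tt.
The cross gives 1 tt, so P(offspring is albino) = 1.

1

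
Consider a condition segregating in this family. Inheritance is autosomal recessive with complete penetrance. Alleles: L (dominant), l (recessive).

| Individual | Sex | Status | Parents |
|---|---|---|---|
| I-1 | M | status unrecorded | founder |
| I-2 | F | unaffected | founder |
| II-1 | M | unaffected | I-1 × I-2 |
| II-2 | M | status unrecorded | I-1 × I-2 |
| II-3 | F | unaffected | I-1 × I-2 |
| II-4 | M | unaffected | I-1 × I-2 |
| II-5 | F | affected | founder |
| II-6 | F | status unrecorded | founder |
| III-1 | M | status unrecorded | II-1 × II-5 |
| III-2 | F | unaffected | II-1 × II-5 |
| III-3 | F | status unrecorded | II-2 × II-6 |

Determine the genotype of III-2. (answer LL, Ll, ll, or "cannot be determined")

Ll

From phenotype alone, III-2 is LL or Ll.
III-2 is unaffected so carries L and received l from II-5 (ll), so III-2 is Ll.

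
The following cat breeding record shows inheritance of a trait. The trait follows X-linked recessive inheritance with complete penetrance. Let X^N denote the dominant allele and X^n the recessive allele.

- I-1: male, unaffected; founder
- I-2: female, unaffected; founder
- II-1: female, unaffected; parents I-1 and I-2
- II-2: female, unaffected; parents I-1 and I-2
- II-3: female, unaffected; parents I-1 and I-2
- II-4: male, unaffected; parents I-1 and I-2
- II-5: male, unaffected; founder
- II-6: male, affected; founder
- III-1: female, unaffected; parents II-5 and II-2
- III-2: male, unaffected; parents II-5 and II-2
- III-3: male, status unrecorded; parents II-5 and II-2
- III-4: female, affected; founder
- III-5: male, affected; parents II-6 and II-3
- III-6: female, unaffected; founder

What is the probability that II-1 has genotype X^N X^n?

1/2

I-1 is unaffected, so I-1 is X^N Y.
I-2 is unaffected so carries N and passed n to II-3 (X^N X^n, whose N came from I-1), so I-2 is X^N X^n.
Their cross gives offspring ratios 1/2 X^N X^N : 1/2 X^N X^n. Conditioning on II-1 being unaffected, P(X^N X^n) = 1/2 / 1 = 1/2.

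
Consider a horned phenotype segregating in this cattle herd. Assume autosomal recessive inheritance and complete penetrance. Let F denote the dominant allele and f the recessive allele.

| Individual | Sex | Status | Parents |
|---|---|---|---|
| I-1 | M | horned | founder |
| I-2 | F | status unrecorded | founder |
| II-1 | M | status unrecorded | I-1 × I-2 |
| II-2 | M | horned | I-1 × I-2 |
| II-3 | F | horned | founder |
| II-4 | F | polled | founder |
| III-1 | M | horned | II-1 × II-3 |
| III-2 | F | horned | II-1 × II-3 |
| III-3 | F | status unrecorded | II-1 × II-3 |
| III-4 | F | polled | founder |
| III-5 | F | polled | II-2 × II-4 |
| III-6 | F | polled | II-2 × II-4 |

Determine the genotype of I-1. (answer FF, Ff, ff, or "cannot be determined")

ff

I-1 is horned, so I-1 is ff.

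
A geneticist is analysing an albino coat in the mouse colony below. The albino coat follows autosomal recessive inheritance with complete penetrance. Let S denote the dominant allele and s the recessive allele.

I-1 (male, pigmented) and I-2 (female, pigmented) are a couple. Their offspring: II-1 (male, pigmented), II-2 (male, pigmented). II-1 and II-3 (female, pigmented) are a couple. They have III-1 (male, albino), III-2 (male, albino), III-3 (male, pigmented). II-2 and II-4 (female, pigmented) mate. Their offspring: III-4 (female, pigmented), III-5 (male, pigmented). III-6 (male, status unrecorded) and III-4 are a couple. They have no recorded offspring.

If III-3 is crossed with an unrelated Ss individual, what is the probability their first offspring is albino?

1/6

II-1 is pigmented so carries S and passed s to III-1 (ss), so II-1 is Ss.
II-3 is pigmented so carries S and passed s to III-1 (ss), so II-3 is Ss.
III-3 is a pigmented offspring of II-1 (Ss) × II-3 (Ss), whose cross gives 1/4 SS : 1/2 Ss : 1/4 ss; conditioning on being pigmented, III-3 is SS with probability 1/3, Ss with probability 2/3.
Summing over parental genotype combinations, P(offspring is albino) = 2/3·1/4 = 1/6.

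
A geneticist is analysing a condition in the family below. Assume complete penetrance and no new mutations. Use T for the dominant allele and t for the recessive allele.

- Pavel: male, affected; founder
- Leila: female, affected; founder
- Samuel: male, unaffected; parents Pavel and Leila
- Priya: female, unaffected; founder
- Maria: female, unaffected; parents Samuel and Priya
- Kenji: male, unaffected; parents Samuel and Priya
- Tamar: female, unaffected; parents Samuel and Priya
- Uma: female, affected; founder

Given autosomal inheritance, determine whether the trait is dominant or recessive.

dominant

Pavel and Leila are both affected yet have an unaffected child Samuel. Under a recessive model two affected parents are homozygous and every child would be affected, so the trait cannot be recessive.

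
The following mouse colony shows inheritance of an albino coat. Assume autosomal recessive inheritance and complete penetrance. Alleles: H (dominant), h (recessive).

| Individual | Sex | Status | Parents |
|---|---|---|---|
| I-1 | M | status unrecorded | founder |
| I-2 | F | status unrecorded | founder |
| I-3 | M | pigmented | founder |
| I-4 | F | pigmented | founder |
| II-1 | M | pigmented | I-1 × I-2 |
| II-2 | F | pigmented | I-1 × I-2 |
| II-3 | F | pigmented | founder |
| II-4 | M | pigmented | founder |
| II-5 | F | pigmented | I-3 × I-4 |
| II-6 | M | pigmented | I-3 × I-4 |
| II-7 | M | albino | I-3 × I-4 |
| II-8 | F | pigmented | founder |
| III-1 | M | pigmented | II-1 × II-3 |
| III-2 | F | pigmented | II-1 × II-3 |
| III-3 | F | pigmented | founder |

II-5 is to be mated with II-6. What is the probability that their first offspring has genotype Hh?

I-3 is pigmented so carries H and passed h to II-7 (hh), so I-3 is Hh.
I-4 is pigmented so carries H and passed h to II-7 (hh), so I-4 is Hh.
II-5 is a pigmented offspring of I-3 (Hh) × I-4 (Hh), whose cross gives 1/4 HH : 1/2 Hh : 1/4 hh; conditioning on being pigmented, II-5 is HH with probability 1/3, Hh with probability 2/3.
II-6 is a pigmented offspring of I-3 (Hh) × I-4 (Hh), whose cross gives 1/4 HH : 1/2 Hh : 1/4 hh; conditioning on being pigmented, II-6 is HH with probability 1/3, Hh with probability 2/3.
Summing over parental genotype combinations, P(offspring has genotype Hh) = 2/9·1/2 + 2/9·1/2 + 4/9·1/2 = 4/9.

4/9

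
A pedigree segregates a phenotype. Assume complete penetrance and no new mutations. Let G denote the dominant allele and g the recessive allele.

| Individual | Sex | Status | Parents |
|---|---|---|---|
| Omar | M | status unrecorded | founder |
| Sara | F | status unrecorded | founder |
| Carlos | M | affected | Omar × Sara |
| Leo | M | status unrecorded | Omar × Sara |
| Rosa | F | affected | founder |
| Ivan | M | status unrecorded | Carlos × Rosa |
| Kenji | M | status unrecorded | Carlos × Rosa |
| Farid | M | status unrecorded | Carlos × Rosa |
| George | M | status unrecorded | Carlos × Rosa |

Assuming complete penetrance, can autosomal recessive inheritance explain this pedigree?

Yes

A consistent assignment under autosomal recessive exists: Omar Gg, Sara Gg, Carlos gg, Leo GG, Rosa gg, Ivan gg, Kenji gg, Farid gg, George gg.
In this assignment every recorded phenotype matches its genotype and every non-founder's genotype is obtainable from its parents' genotypes, so the pedigree is consistent.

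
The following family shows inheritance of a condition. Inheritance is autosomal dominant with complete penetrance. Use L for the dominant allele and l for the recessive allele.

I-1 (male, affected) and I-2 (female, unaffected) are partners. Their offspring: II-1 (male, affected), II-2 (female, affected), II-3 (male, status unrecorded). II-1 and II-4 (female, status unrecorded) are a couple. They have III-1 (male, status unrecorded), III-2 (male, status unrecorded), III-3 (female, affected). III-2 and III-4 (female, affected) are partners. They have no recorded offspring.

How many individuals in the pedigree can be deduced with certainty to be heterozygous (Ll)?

Obligate heterozygotes: II-1 is affected so carries L and received l from I-2 (ll), so II-1 is Ll; II-2 is affected so carries L and received l from I-2 (ll), so II-2 is Ll.
Every other individual is either homozygous by phenotype or has at least one consistent homozygous assignment, so the count is 2.

2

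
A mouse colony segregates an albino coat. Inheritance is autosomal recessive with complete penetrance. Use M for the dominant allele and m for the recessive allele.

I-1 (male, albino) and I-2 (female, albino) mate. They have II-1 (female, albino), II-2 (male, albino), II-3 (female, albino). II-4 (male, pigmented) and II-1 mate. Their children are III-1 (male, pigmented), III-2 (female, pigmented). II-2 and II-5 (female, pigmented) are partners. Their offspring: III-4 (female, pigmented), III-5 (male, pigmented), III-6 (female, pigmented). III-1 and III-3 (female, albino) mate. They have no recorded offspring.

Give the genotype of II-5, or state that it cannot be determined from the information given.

II-5's phenotype allows MM or Mm, and no parent or child forces a single allele at both positions; consistent genotype assignments exist with II-5 as MM or Mm.

cannot be determined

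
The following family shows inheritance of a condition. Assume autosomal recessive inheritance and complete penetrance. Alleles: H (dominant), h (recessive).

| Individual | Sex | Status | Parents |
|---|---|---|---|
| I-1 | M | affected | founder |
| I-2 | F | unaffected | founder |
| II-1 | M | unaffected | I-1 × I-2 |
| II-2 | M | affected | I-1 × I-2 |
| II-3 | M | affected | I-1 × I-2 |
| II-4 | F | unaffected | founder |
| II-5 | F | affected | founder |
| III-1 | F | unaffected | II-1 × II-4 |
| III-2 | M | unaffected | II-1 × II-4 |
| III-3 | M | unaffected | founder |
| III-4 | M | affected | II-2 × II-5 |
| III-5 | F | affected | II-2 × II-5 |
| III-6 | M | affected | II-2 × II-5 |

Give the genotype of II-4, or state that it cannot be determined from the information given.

II-4's phenotype allows HH or Hh, and no parent or child forces a single allele at both positions; consistent genotype assignments exist with II-4 as HH or Hh.

cannot be determined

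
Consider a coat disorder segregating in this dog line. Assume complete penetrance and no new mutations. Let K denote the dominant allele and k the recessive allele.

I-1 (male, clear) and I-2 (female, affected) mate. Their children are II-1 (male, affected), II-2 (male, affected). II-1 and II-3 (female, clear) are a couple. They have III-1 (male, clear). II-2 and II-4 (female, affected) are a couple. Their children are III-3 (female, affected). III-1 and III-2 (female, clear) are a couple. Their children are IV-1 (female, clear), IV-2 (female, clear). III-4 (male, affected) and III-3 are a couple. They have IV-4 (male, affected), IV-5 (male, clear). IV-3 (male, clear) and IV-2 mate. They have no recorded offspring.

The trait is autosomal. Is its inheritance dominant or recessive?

III-4 and III-3 are both affected yet have a clear child IV-5. Under a recessive model two affected parents are homozygous and every child would be affected, so the trait cannot be recessive.

dominant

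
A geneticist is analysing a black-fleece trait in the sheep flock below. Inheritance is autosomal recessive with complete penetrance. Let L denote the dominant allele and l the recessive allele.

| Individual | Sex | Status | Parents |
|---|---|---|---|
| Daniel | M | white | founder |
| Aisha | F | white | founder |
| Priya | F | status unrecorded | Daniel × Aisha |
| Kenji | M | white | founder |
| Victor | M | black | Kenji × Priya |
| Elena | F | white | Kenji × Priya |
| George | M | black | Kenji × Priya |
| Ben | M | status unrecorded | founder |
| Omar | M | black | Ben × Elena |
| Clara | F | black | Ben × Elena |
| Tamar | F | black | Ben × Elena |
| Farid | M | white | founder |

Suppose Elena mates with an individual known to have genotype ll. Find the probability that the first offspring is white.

Elena is white so carries L and passed l to Omar (ll), so Elena is Ll.
The cross gives 1/2 Ll : 1/2 ll, so P(offspring is white) = 1/2.

1/2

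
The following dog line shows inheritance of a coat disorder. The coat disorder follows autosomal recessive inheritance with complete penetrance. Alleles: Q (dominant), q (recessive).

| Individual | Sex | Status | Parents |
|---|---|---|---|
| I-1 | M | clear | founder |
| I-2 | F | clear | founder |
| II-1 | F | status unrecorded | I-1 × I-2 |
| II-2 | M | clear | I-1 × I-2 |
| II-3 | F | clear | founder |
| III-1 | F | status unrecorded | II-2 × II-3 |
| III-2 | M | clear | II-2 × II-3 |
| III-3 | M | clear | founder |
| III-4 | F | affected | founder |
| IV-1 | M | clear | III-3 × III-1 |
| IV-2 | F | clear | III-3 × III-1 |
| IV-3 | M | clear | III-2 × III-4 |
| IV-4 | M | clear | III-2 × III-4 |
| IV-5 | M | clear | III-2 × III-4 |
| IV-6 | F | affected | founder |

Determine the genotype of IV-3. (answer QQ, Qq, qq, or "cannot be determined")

From phenotype alone, IV-3 is QQ or Qq.
IV-3 is clear so carries Q and received q from III-4 (qq), so IV-3 is Qq.

Qq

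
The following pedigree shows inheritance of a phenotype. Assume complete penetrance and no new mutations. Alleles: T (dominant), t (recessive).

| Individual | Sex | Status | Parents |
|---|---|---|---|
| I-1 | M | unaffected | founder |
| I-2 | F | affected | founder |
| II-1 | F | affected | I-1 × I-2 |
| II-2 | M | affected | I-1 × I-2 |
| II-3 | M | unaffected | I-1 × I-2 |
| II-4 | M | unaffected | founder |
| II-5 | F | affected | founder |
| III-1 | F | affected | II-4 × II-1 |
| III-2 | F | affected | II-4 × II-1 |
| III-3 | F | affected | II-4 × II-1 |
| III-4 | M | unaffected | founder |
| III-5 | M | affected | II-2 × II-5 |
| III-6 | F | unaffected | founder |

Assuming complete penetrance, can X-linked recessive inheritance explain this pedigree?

Under X-linked recessive, II-1 (affected, female) cannot arise from I-1 (unaffected) × I-2 (affected).

No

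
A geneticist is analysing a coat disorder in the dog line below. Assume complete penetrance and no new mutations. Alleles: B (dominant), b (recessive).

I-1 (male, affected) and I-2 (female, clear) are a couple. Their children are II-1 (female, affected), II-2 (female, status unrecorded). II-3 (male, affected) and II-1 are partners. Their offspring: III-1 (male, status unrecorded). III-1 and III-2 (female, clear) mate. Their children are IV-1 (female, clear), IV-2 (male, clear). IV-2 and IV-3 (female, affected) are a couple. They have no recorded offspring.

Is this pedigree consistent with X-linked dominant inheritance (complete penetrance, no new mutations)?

Yes

A consistent assignment under X-linked dominant exists: I-1 X^B Y, I-2 X^b X^b, II-1 X^B X^b, II-2 X^B X^b, II-3 X^B Y, III-1 X^b Y, III-2 X^b X^b, IV-1 X^b X^b, IV-2 X^b Y, IV-3 X^B X^B.
In this assignment every recorded phenotype matches its genotype and every non-founder's genotype is obtainable from its parents' genotypes, so the pedigree is consistent.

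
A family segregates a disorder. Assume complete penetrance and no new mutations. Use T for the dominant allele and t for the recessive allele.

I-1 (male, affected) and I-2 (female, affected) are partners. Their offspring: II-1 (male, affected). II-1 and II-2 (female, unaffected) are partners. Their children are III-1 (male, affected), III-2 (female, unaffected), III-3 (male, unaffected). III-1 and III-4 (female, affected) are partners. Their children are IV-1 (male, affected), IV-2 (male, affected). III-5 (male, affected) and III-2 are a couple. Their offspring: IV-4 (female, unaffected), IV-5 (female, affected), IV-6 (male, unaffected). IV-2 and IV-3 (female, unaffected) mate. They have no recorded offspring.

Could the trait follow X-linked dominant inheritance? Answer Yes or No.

No

Under X-linked dominant, III-1 (affected, male) cannot arise from II-1 (affected) × II-2 (unaffected).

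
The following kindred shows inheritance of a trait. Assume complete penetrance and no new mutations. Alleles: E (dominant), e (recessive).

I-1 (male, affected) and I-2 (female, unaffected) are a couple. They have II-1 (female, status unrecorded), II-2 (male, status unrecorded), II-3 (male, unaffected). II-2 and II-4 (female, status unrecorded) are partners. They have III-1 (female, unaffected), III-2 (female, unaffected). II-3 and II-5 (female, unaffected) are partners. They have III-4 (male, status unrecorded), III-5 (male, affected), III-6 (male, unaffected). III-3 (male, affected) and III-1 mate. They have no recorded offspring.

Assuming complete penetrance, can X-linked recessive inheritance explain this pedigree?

Yes

A consistent assignment under X-linked recessive exists: I-1 X^e Y, I-2 X^E X^E, II-1 X^E X^e, II-2 X^E Y, II-3 X^E Y, II-4 X^E X^E, II-5 X^E X^e, III-1 X^E X^E, III-2 X^E X^E, III-3 X^e Y, III-4 X^E Y, III-5 X^e Y, III-6 X^E Y.
In this assignment every recorded phenotype matches its genotype and every non-founder's genotype is obtainable from its parents' genotypes, so the pedigree is consistent.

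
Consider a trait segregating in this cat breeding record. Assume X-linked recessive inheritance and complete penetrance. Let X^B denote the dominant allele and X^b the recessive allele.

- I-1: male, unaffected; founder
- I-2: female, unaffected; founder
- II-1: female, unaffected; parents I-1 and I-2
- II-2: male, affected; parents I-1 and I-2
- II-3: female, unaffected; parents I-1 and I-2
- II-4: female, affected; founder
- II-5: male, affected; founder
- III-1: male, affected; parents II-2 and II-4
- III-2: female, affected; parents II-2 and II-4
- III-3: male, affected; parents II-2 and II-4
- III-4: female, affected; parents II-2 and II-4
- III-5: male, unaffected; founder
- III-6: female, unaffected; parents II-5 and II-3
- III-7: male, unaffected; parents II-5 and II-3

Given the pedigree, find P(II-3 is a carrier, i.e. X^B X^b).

1/5

I-1 is unaffected, so I-1 is X^B Y.
I-2 is unaffected so carries B and passed b to II-2 (X^b Y), so I-2 is X^B X^b.
Their cross gives offspring ratios 1/2 X^B X^B : 1/2 X^B X^b. Conditioning on II-3 being unaffected, P(X^B X^b) = 1/2 / 1 = 1/2 before taking II-3's own offspring into account.
II-5 is affected, so II-5 is X^b Y.
Now use II-3's offspring. Probability of each recorded status — unaffected daughter III-6: 1/2 if II-3 is X^B X^b, 1 if X^B X^B; unaffected son III-7: 1/2 if II-3 is X^B X^b, 1 if X^B X^B.
Bayes: P(X^B X^b) = 1/2·1/4 / (1/2·1/4 + 1/2·1) = 1/5.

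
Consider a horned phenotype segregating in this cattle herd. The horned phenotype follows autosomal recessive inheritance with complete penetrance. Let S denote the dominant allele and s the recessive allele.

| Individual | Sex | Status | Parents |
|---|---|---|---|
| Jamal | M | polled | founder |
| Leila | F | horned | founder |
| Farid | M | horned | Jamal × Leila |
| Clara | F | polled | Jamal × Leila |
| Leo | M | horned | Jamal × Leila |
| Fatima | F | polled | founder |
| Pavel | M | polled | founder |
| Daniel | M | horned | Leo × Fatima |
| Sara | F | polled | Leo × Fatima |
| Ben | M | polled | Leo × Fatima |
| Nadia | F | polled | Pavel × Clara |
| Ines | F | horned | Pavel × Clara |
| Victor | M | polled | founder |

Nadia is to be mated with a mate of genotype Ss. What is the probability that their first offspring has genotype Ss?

Pavel is polled so carries S and passed s to Ines (ss), so Pavel is Ss.
Clara is polled so carries S and received s from Leila (ss), so Clara is Ss.
Nadia is a polled offspring of Pavel (Ss) × Clara (Ss), whose cross gives 1/4 SS : 1/2 Ss : 1/4 ss; conditioning on being polled, Nadia is SS with probability 1/3, Ss with probability 2/3.
Summing over parental genotype combinations, P(offspring has genotype Ss) = 1/3·1/2 + 2/3·1/2 = 1/2.

1/2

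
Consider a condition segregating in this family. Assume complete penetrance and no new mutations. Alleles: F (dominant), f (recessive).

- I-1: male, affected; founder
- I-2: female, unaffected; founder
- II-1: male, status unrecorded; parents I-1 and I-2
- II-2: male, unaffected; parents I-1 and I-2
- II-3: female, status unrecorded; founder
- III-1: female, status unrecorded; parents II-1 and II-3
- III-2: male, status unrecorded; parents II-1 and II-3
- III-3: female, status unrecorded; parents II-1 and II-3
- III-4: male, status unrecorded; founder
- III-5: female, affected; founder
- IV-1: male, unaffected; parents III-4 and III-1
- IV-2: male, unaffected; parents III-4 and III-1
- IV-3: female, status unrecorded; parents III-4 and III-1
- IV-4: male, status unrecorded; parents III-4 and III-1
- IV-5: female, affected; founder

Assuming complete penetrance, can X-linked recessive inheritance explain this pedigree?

Yes

A consistent assignment under X-linked recessive exists: I-1 X^f Y, I-2 X^F X^F, II-1 X^F Y, II-2 X^F Y, II-3 X^F X^F, III-1 X^F X^F, III-2 X^F Y, III-3 X^F X^F, III-4 X^F Y, III-5 X^f X^f, IV-1 X^F Y, IV-2 X^F Y, IV-3 X^F X^F, IV-4 X^F Y, IV-5 X^f X^f.
In this assignment every recorded phenotype matches its genotype and every non-founder's genotype is obtainable from its parents' genotypes, so the pedigree is consistent.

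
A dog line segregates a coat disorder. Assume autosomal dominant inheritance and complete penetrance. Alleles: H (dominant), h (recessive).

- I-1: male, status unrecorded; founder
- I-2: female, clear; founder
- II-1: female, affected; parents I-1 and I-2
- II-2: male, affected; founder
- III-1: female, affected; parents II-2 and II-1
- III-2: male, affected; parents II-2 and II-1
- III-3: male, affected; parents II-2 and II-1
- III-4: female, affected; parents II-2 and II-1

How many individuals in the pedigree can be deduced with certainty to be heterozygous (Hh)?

1

Obligate heterozygotes: II-1 is affected so carries H and received h from I-2 (hh), so II-1 is Hh.
Every other individual is either homozygous by phenotype or has at least one consistent homozygous assignment, so the count is 1.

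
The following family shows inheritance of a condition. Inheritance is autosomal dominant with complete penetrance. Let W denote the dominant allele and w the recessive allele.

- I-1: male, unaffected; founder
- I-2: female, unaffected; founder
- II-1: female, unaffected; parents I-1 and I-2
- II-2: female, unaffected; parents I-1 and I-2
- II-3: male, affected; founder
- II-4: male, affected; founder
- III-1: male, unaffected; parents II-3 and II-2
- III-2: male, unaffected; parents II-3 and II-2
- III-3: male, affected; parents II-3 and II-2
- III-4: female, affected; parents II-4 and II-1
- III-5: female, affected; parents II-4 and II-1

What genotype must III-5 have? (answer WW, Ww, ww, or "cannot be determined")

From phenotype alone, III-5 is WW or Ww.
III-5 is affected so carries W and received w from II-1 (ww), so III-5 is Ww.

Ww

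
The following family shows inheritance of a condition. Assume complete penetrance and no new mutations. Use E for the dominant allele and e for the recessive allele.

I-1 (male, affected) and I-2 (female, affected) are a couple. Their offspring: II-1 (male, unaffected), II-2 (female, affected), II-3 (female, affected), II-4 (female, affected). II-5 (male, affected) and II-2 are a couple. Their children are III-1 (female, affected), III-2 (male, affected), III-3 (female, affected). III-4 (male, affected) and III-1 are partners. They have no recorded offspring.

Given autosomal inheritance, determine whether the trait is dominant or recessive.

I-1 and I-2 are both affected yet have an unaffected child II-1. Under a recessive model two affected parents are homozygous and every child would be affected, so the trait cannot be recessive.

dominant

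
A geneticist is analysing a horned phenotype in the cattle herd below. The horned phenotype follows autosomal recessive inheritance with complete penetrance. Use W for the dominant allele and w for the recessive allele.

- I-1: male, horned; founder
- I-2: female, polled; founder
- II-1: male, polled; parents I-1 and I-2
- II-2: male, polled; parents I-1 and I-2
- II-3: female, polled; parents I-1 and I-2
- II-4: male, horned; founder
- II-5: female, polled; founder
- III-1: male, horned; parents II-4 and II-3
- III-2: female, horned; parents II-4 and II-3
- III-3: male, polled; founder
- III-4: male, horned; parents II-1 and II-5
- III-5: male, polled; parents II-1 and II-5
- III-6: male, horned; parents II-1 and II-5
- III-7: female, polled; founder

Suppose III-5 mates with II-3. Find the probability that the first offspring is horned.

II-1 is polled so carries W and received w from I-1 (ww), so II-1 is Ww.
II-5 is polled so carries W and passed w to III-4 (ww), so II-5 is Ww.
III-5 is a polled offspring of II-1 (Ww) × II-5 (Ww), whose cross gives 1/4 WW : 1/2 Ww : 1/4 ww; conditioning on being polled, III-5 is WW with probability 1/3, Ww with probability 2/3.
II-3 is polled so carries W and received w from I-1 (ww), so II-3 is Ww.
Summing over parental genotype combinations, P(offspring is horned) = 2/3·1/4 = 1/6.

1/6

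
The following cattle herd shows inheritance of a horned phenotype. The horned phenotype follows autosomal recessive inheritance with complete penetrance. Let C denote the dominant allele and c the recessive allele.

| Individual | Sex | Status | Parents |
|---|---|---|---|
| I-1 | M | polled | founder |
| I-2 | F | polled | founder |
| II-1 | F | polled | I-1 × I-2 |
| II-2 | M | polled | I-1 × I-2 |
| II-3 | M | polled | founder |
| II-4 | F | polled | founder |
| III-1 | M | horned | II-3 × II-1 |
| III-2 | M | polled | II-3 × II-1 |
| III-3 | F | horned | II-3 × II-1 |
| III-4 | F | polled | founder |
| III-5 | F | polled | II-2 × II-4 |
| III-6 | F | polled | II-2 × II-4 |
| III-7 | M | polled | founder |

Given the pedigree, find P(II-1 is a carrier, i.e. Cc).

II-1 is polled so carries C and passed c to III-1 (cc), so II-1 is Cc, giving P(Cc) = 1.

1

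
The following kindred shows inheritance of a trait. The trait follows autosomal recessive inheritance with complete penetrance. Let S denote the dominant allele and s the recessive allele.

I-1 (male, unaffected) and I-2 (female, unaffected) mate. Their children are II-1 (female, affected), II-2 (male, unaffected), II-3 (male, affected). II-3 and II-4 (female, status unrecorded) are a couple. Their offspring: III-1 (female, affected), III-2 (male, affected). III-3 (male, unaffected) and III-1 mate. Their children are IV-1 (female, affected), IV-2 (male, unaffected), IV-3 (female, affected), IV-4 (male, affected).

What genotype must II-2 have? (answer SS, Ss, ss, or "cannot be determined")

II-2's phenotype allows SS or Ss, and no parent or child forces a single allele at both positions; consistent genotype assignments exist with II-2 as SS or Ss.

cannot be determined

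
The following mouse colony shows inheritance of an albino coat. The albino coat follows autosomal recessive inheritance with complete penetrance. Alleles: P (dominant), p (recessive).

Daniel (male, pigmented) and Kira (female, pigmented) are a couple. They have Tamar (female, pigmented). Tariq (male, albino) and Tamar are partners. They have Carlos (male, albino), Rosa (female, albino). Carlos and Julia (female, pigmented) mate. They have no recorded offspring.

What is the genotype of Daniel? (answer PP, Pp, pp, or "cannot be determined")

cannot be determined

Daniel's phenotype allows PP or Pp, and no parent or child forces a single allele at both positions; consistent genotype assignments exist with Daniel as PP or Pp.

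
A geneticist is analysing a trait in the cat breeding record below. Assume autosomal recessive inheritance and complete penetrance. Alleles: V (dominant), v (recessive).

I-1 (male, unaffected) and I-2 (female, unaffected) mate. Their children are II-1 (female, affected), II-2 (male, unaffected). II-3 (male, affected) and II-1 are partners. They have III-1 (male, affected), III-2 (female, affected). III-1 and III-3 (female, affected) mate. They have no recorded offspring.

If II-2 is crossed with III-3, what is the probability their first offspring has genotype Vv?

2/3

I-1 is unaffected so carries V and passed v to II-1 (vv), so I-1 is Vv.
I-2 is unaffected so carries V and passed v to II-1 (vv), so I-2 is Vv.
II-2 is an unaffected offspring of I-1 (Vv) × I-2 (Vv), whose cross gives 1/4 VV : 1/2 Vv : 1/4 vv; conditioning on being unaffected, II-2 is VV with probability 1/3, Vv with probability 2/3.
III-3 is affected, so III-3 is vv.
Summing over parental genotype combinations, P(offspring has genotype Vv) = 1/3·1 + 2/3·1/2 = 2/3.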